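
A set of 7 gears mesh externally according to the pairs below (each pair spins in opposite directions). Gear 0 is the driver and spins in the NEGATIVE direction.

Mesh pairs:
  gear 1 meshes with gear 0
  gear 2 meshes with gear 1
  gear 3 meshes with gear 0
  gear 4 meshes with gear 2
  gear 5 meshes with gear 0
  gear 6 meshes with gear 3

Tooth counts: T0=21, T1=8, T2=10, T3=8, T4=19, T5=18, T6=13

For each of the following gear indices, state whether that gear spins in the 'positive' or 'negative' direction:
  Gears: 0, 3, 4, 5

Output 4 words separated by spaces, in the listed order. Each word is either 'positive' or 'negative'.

Answer: negative positive positive positive

Derivation:
Gear 0 (driver): negative (depth 0)
  gear 1: meshes with gear 0 -> depth 1 -> positive (opposite of gear 0)
  gear 2: meshes with gear 1 -> depth 2 -> negative (opposite of gear 1)
  gear 3: meshes with gear 0 -> depth 1 -> positive (opposite of gear 0)
  gear 4: meshes with gear 2 -> depth 3 -> positive (opposite of gear 2)
  gear 5: meshes with gear 0 -> depth 1 -> positive (opposite of gear 0)
  gear 6: meshes with gear 3 -> depth 2 -> negative (opposite of gear 3)
Queried indices 0, 3, 4, 5 -> negative, positive, positive, positive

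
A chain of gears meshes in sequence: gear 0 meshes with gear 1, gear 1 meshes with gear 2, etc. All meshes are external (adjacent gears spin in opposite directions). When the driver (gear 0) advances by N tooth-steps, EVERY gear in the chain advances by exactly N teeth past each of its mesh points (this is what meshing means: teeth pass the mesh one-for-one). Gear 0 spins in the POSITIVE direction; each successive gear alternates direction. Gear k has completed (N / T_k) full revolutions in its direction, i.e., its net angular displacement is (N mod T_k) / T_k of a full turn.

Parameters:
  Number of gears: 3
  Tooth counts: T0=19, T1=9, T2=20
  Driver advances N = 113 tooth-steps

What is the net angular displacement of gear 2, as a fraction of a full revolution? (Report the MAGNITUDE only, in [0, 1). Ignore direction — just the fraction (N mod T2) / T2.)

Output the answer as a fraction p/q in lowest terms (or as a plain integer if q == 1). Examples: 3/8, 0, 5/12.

Answer: 13/20

Derivation:
Chain of 3 gears, tooth counts: [19, 9, 20]
  gear 0: T0=19, direction=positive, advance = 113 mod 19 = 18 teeth = 18/19 turn
  gear 1: T1=9, direction=negative, advance = 113 mod 9 = 5 teeth = 5/9 turn
  gear 2: T2=20, direction=positive, advance = 113 mod 20 = 13 teeth = 13/20 turn
Gear 2: 113 mod 20 = 13
Fraction = 13 / 20 = 13/20 (gcd(13,20)=1) = 13/20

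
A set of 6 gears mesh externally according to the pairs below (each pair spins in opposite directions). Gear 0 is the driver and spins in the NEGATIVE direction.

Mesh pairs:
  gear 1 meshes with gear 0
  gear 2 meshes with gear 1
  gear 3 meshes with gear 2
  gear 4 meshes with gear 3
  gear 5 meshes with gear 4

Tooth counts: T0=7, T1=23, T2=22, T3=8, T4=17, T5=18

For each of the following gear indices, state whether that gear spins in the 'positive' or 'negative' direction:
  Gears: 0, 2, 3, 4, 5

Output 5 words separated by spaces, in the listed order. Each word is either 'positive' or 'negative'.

Gear 0 (driver): negative (depth 0)
  gear 1: meshes with gear 0 -> depth 1 -> positive (opposite of gear 0)
  gear 2: meshes with gear 1 -> depth 2 -> negative (opposite of gear 1)
  gear 3: meshes with gear 2 -> depth 3 -> positive (opposite of gear 2)
  gear 4: meshes with gear 3 -> depth 4 -> negative (opposite of gear 3)
  gear 5: meshes with gear 4 -> depth 5 -> positive (opposite of gear 4)
Queried indices 0, 2, 3, 4, 5 -> negative, negative, positive, negative, positive

Answer: negative negative positive negative positive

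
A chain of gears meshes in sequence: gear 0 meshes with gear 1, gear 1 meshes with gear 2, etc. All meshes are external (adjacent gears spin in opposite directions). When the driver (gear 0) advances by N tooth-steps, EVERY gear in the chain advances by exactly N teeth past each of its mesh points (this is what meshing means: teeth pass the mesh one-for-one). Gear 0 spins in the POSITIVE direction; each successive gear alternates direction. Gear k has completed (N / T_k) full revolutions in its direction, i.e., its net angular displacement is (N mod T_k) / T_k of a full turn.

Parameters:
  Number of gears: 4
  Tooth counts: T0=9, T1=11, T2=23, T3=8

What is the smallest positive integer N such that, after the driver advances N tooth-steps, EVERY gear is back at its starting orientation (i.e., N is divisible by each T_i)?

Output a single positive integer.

Gear k returns to start when N is a multiple of T_k.
All gears at start simultaneously when N is a common multiple of [9, 11, 23, 8]; the smallest such N is lcm(9, 11, 23, 8).
Start: lcm = T0 = 9
Fold in T1=11: gcd(9, 11) = 1; lcm(9, 11) = 9 * 11 / 1 = 99 / 1 = 99
Fold in T2=23: gcd(99, 23) = 1; lcm(99, 23) = 99 * 23 / 1 = 2277 / 1 = 2277
Fold in T3=8: gcd(2277, 8) = 1; lcm(2277, 8) = 2277 * 8 / 1 = 18216 / 1 = 18216
Full cycle length = 18216

Answer: 18216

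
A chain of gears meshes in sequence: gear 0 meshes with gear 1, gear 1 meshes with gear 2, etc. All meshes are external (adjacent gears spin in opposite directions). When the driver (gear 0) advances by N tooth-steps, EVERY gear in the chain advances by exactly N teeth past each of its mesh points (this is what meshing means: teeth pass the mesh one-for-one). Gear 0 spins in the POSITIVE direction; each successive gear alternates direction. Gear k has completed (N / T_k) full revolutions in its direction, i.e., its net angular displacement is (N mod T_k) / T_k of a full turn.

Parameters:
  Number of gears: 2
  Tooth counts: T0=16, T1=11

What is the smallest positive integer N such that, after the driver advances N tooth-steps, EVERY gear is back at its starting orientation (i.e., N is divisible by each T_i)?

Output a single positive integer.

Answer: 176

Derivation:
Gear k returns to start when N is a multiple of T_k.
All gears at start simultaneously when N is a common multiple of [16, 11]; the smallest such N is lcm(16, 11).
Start: lcm = T0 = 16
Fold in T1=11: gcd(16, 11) = 1; lcm(16, 11) = 16 * 11 / 1 = 176 / 1 = 176
Full cycle length = 176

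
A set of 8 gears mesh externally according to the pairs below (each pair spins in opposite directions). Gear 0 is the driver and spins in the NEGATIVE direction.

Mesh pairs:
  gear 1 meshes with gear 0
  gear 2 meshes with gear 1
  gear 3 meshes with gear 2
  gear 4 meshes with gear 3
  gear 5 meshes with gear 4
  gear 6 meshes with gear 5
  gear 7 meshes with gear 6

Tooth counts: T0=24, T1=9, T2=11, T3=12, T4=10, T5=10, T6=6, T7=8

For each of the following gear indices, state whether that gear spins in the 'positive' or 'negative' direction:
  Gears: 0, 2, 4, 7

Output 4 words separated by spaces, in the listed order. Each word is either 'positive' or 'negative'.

Gear 0 (driver): negative (depth 0)
  gear 1: meshes with gear 0 -> depth 1 -> positive (opposite of gear 0)
  gear 2: meshes with gear 1 -> depth 2 -> negative (opposite of gear 1)
  gear 3: meshes with gear 2 -> depth 3 -> positive (opposite of gear 2)
  gear 4: meshes with gear 3 -> depth 4 -> negative (opposite of gear 3)
  gear 5: meshes with gear 4 -> depth 5 -> positive (opposite of gear 4)
  gear 6: meshes with gear 5 -> depth 6 -> negative (opposite of gear 5)
  gear 7: meshes with gear 6 -> depth 7 -> positive (opposite of gear 6)
Queried indices 0, 2, 4, 7 -> negative, negative, negative, positive

Answer: negative negative negative positive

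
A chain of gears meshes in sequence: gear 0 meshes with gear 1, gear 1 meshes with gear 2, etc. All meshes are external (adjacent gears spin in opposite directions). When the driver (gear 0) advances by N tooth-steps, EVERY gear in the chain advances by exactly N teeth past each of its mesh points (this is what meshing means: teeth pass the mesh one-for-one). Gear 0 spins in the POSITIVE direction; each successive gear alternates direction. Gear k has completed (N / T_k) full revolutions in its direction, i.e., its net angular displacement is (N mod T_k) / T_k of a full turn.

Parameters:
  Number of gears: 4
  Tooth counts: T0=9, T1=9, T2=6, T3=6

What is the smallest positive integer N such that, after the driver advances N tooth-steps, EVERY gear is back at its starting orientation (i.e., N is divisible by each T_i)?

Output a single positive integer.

Answer: 18

Derivation:
Gear k returns to start when N is a multiple of T_k.
All gears at start simultaneously when N is a common multiple of [9, 9, 6, 6]; the smallest such N is lcm(9, 9, 6, 6).
Start: lcm = T0 = 9
Fold in T1=9: gcd(9, 9) = 9; lcm(9, 9) = 9 * 9 / 9 = 81 / 9 = 9
Fold in T2=6: gcd(9, 6) = 3; lcm(9, 6) = 9 * 6 / 3 = 54 / 3 = 18
Fold in T3=6: gcd(18, 6) = 6; lcm(18, 6) = 18 * 6 / 6 = 108 / 6 = 18
Full cycle length = 18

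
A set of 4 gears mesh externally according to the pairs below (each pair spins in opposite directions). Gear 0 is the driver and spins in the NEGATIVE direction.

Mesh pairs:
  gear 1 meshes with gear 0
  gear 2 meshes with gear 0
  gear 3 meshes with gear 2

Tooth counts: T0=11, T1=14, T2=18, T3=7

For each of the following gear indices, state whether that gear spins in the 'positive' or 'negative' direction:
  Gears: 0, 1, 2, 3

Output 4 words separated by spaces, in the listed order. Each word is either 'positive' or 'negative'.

Answer: negative positive positive negative

Derivation:
Gear 0 (driver): negative (depth 0)
  gear 1: meshes with gear 0 -> depth 1 -> positive (opposite of gear 0)
  gear 2: meshes with gear 0 -> depth 1 -> positive (opposite of gear 0)
  gear 3: meshes with gear 2 -> depth 2 -> negative (opposite of gear 2)
Queried indices 0, 1, 2, 3 -> negative, positive, positive, negative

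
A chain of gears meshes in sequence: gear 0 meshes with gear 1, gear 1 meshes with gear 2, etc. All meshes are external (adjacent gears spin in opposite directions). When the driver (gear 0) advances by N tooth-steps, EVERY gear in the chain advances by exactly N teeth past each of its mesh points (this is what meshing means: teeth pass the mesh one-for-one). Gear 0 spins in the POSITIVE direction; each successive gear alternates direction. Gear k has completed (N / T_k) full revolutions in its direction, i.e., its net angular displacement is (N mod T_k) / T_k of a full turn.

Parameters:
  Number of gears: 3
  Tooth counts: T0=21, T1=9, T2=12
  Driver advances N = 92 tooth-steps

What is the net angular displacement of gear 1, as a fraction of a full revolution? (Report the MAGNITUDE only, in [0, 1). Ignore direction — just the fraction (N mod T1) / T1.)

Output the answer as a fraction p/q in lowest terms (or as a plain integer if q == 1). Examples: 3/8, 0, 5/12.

Chain of 3 gears, tooth counts: [21, 9, 12]
  gear 0: T0=21, direction=positive, advance = 92 mod 21 = 8 teeth = 8/21 turn
  gear 1: T1=9, direction=negative, advance = 92 mod 9 = 2 teeth = 2/9 turn
  gear 2: T2=12, direction=positive, advance = 92 mod 12 = 8 teeth = 8/12 turn
Gear 1: 92 mod 9 = 2
Fraction = 2 / 9 = 2/9 (gcd(2,9)=1) = 2/9

Answer: 2/9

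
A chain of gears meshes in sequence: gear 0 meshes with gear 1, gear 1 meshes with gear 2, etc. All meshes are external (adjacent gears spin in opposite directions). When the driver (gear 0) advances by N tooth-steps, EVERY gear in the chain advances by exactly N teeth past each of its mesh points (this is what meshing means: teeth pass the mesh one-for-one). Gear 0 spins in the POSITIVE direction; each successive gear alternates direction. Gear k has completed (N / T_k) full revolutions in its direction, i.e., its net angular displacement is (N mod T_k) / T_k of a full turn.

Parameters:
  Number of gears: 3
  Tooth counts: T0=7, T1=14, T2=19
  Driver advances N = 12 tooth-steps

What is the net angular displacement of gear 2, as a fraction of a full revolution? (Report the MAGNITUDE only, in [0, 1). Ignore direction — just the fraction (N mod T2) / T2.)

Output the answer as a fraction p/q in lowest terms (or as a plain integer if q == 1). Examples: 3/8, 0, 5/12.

Answer: 12/19

Derivation:
Chain of 3 gears, tooth counts: [7, 14, 19]
  gear 0: T0=7, direction=positive, advance = 12 mod 7 = 5 teeth = 5/7 turn
  gear 1: T1=14, direction=negative, advance = 12 mod 14 = 12 teeth = 12/14 turn
  gear 2: T2=19, direction=positive, advance = 12 mod 19 = 12 teeth = 12/19 turn
Gear 2: 12 mod 19 = 12
Fraction = 12 / 19 = 12/19 (gcd(12,19)=1) = 12/19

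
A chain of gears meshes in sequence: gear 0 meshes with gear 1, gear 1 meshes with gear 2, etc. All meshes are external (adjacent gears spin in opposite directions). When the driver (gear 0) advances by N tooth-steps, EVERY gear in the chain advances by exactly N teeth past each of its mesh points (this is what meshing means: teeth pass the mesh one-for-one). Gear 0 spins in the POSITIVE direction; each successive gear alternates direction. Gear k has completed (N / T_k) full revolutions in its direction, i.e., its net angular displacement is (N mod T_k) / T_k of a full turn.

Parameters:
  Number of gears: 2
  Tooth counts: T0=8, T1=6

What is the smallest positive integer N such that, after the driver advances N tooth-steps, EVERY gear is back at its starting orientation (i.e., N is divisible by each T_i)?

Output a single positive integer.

Gear k returns to start when N is a multiple of T_k.
All gears at start simultaneously when N is a common multiple of [8, 6]; the smallest such N is lcm(8, 6).
Start: lcm = T0 = 8
Fold in T1=6: gcd(8, 6) = 2; lcm(8, 6) = 8 * 6 / 2 = 48 / 2 = 24
Full cycle length = 24

Answer: 24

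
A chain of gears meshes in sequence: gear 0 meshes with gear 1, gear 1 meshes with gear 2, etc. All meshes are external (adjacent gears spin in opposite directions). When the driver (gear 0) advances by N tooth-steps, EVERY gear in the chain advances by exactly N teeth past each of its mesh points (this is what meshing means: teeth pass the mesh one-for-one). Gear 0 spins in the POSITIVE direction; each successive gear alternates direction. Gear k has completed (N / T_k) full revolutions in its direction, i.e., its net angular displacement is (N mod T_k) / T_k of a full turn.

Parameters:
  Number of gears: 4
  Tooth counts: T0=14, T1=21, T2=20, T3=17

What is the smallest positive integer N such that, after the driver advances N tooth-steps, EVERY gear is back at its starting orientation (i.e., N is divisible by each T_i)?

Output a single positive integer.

Answer: 7140

Derivation:
Gear k returns to start when N is a multiple of T_k.
All gears at start simultaneously when N is a common multiple of [14, 21, 20, 17]; the smallest such N is lcm(14, 21, 20, 17).
Start: lcm = T0 = 14
Fold in T1=21: gcd(14, 21) = 7; lcm(14, 21) = 14 * 21 / 7 = 294 / 7 = 42
Fold in T2=20: gcd(42, 20) = 2; lcm(42, 20) = 42 * 20 / 2 = 840 / 2 = 420
Fold in T3=17: gcd(420, 17) = 1; lcm(420, 17) = 420 * 17 / 1 = 7140 / 1 = 7140
Full cycle length = 7140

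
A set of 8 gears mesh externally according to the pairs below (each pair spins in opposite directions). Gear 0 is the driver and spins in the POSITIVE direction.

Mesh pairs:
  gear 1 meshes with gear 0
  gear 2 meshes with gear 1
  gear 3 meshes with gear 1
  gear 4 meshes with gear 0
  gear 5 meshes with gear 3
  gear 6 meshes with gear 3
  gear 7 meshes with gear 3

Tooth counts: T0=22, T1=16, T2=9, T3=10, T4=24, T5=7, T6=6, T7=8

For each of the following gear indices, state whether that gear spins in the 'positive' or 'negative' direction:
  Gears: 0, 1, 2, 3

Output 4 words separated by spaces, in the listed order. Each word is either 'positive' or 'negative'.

Answer: positive negative positive positive

Derivation:
Gear 0 (driver): positive (depth 0)
  gear 1: meshes with gear 0 -> depth 1 -> negative (opposite of gear 0)
  gear 2: meshes with gear 1 -> depth 2 -> positive (opposite of gear 1)
  gear 3: meshes with gear 1 -> depth 2 -> positive (opposite of gear 1)
  gear 4: meshes with gear 0 -> depth 1 -> negative (opposite of gear 0)
  gear 5: meshes with gear 3 -> depth 3 -> negative (opposite of gear 3)
  gear 6: meshes with gear 3 -> depth 3 -> negative (opposite of gear 3)
  gear 7: meshes with gear 3 -> depth 3 -> negative (opposite of gear 3)
Queried indices 0, 1, 2, 3 -> positive, negative, positive, positive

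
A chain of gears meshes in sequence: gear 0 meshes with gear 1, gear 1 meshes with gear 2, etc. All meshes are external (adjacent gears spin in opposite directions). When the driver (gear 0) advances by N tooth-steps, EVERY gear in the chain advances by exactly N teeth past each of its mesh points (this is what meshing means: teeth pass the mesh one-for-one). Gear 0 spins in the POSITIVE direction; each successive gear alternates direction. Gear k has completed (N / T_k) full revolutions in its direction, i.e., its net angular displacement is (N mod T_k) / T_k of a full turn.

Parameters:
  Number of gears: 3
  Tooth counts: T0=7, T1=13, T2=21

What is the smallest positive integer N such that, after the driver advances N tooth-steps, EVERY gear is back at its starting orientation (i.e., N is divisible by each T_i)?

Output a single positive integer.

Gear k returns to start when N is a multiple of T_k.
All gears at start simultaneously when N is a common multiple of [7, 13, 21]; the smallest such N is lcm(7, 13, 21).
Start: lcm = T0 = 7
Fold in T1=13: gcd(7, 13) = 1; lcm(7, 13) = 7 * 13 / 1 = 91 / 1 = 91
Fold in T2=21: gcd(91, 21) = 7; lcm(91, 21) = 91 * 21 / 7 = 1911 / 7 = 273
Full cycle length = 273

Answer: 273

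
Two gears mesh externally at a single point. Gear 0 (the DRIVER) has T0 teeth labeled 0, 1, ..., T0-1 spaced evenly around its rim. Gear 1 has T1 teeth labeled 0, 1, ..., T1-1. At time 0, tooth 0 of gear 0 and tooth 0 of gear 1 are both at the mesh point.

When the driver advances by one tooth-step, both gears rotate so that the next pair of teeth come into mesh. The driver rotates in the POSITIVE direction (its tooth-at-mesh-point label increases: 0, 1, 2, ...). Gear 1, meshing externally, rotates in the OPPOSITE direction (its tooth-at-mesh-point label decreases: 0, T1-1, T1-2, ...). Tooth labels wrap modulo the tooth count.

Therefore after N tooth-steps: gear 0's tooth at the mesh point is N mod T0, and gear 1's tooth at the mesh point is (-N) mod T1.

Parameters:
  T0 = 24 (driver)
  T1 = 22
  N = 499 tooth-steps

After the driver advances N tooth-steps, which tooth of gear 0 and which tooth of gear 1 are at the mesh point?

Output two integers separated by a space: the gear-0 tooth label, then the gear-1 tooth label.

Gear 0 (driver, T0=24): tooth at mesh = N mod T0
  499 = 20 * 24 + 19, so 499 mod 24 = 19
  gear 0 tooth = 19
Gear 1 (driven, T1=22): tooth at mesh = (-N) mod T1
  499 = 22 * 22 + 15, so 499 mod 22 = 15
  (-499) mod 22 = (-15) mod 22 = 22 - 15 = 7
Mesh after 499 steps: gear-0 tooth 19 meets gear-1 tooth 7

Answer: 19 7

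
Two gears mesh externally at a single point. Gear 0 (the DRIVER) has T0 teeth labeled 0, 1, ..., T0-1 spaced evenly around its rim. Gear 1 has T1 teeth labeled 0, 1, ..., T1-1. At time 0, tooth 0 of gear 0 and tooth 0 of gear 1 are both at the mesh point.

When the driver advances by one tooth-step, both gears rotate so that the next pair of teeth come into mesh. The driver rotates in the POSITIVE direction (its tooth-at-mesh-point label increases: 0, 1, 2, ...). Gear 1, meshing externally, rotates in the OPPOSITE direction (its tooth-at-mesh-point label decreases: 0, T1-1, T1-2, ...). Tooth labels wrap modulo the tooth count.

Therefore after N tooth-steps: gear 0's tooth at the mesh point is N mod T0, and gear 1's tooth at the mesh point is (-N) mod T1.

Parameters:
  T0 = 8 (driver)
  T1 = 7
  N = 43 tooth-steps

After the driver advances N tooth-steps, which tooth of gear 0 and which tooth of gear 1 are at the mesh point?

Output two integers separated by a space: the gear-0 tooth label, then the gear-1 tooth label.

Answer: 3 6

Derivation:
Gear 0 (driver, T0=8): tooth at mesh = N mod T0
  43 = 5 * 8 + 3, so 43 mod 8 = 3
  gear 0 tooth = 3
Gear 1 (driven, T1=7): tooth at mesh = (-N) mod T1
  43 = 6 * 7 + 1, so 43 mod 7 = 1
  (-43) mod 7 = (-1) mod 7 = 7 - 1 = 6
Mesh after 43 steps: gear-0 tooth 3 meets gear-1 tooth 6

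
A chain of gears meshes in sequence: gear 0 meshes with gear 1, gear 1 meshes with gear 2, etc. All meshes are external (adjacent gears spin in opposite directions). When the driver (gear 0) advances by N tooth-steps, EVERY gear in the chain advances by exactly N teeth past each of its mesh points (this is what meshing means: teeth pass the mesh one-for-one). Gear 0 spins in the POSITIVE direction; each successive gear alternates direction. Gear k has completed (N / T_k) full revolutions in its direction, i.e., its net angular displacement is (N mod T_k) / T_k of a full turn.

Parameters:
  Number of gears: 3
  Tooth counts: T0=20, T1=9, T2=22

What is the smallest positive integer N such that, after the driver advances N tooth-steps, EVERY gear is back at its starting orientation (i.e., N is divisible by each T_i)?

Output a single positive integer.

Answer: 1980

Derivation:
Gear k returns to start when N is a multiple of T_k.
All gears at start simultaneously when N is a common multiple of [20, 9, 22]; the smallest such N is lcm(20, 9, 22).
Start: lcm = T0 = 20
Fold in T1=9: gcd(20, 9) = 1; lcm(20, 9) = 20 * 9 / 1 = 180 / 1 = 180
Fold in T2=22: gcd(180, 22) = 2; lcm(180, 22) = 180 * 22 / 2 = 3960 / 2 = 1980
Full cycle length = 1980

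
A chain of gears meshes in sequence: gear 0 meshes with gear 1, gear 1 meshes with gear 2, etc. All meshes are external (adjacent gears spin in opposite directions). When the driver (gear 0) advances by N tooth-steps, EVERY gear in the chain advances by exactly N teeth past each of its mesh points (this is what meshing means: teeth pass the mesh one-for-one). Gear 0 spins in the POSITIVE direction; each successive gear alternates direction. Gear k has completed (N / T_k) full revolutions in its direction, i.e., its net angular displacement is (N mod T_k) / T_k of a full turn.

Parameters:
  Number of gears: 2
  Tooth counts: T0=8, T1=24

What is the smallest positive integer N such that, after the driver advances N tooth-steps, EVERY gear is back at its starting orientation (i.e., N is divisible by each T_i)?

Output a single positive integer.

Answer: 24

Derivation:
Gear k returns to start when N is a multiple of T_k.
All gears at start simultaneously when N is a common multiple of [8, 24]; the smallest such N is lcm(8, 24).
Start: lcm = T0 = 8
Fold in T1=24: gcd(8, 24) = 8; lcm(8, 24) = 8 * 24 / 8 = 192 / 8 = 24
Full cycle length = 24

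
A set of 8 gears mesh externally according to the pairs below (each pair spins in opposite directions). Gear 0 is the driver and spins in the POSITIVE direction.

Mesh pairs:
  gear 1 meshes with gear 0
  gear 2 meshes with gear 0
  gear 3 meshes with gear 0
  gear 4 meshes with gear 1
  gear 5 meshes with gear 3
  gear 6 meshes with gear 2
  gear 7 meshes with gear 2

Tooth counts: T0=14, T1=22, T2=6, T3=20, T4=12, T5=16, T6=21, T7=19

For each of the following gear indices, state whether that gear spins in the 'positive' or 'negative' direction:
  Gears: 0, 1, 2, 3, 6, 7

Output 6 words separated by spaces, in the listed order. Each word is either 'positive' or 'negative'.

Gear 0 (driver): positive (depth 0)
  gear 1: meshes with gear 0 -> depth 1 -> negative (opposite of gear 0)
  gear 2: meshes with gear 0 -> depth 1 -> negative (opposite of gear 0)
  gear 3: meshes with gear 0 -> depth 1 -> negative (opposite of gear 0)
  gear 4: meshes with gear 1 -> depth 2 -> positive (opposite of gear 1)
  gear 5: meshes with gear 3 -> depth 2 -> positive (opposite of gear 3)
  gear 6: meshes with gear 2 -> depth 2 -> positive (opposite of gear 2)
  gear 7: meshes with gear 2 -> depth 2 -> positive (opposite of gear 2)
Queried indices 0, 1, 2, 3, 6, 7 -> positive, negative, negative, negative, positive, positive

Answer: positive negative negative negative positive positive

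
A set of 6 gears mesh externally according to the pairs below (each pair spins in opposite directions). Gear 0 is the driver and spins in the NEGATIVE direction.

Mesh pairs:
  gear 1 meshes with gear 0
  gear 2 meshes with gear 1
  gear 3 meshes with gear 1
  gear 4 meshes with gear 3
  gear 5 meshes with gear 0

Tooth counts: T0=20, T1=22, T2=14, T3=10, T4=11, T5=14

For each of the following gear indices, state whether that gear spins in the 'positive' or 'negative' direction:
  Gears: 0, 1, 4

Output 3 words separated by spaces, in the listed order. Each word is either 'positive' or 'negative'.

Answer: negative positive positive

Derivation:
Gear 0 (driver): negative (depth 0)
  gear 1: meshes with gear 0 -> depth 1 -> positive (opposite of gear 0)
  gear 2: meshes with gear 1 -> depth 2 -> negative (opposite of gear 1)
  gear 3: meshes with gear 1 -> depth 2 -> negative (opposite of gear 1)
  gear 4: meshes with gear 3 -> depth 3 -> positive (opposite of gear 3)
  gear 5: meshes with gear 0 -> depth 1 -> positive (opposite of gear 0)
Queried indices 0, 1, 4 -> negative, positive, positive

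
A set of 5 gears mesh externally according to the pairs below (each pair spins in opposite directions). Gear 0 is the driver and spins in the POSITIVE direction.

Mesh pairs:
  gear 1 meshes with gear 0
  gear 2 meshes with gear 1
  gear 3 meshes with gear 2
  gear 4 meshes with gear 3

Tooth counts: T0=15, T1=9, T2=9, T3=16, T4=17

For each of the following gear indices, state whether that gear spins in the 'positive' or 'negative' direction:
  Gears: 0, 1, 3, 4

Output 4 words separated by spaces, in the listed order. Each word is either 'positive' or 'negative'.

Answer: positive negative negative positive

Derivation:
Gear 0 (driver): positive (depth 0)
  gear 1: meshes with gear 0 -> depth 1 -> negative (opposite of gear 0)
  gear 2: meshes with gear 1 -> depth 2 -> positive (opposite of gear 1)
  gear 3: meshes with gear 2 -> depth 3 -> negative (opposite of gear 2)
  gear 4: meshes with gear 3 -> depth 4 -> positive (opposite of gear 3)
Queried indices 0, 1, 3, 4 -> positive, negative, negative, positive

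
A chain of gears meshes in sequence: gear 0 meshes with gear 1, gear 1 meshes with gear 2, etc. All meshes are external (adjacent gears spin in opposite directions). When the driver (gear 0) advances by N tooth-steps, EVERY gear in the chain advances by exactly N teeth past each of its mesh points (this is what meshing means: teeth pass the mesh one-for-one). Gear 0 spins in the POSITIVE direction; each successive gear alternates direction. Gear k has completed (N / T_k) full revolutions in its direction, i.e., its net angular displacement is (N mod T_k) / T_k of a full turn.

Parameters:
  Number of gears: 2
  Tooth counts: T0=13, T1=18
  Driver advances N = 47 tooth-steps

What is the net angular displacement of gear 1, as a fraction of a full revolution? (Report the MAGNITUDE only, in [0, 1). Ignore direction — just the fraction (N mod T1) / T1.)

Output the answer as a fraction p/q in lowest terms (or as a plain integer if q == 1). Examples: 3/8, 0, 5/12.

Chain of 2 gears, tooth counts: [13, 18]
  gear 0: T0=13, direction=positive, advance = 47 mod 13 = 8 teeth = 8/13 turn
  gear 1: T1=18, direction=negative, advance = 47 mod 18 = 11 teeth = 11/18 turn
Gear 1: 47 mod 18 = 11
Fraction = 11 / 18 = 11/18 (gcd(11,18)=1) = 11/18

Answer: 11/18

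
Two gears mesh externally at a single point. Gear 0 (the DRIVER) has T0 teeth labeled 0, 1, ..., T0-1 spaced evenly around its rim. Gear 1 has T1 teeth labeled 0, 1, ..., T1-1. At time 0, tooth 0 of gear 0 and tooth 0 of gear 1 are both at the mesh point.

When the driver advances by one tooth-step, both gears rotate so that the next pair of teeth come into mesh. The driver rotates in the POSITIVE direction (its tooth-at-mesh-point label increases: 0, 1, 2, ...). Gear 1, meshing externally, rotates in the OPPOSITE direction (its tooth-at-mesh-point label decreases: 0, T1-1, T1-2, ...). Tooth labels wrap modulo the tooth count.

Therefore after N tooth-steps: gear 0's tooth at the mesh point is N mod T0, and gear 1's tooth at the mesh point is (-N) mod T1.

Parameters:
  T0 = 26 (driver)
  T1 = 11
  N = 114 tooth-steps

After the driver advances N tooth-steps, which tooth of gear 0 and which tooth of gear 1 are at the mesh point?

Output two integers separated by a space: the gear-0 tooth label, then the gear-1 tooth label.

Answer: 10 7

Derivation:
Gear 0 (driver, T0=26): tooth at mesh = N mod T0
  114 = 4 * 26 + 10, so 114 mod 26 = 10
  gear 0 tooth = 10
Gear 1 (driven, T1=11): tooth at mesh = (-N) mod T1
  114 = 10 * 11 + 4, so 114 mod 11 = 4
  (-114) mod 11 = (-4) mod 11 = 11 - 4 = 7
Mesh after 114 steps: gear-0 tooth 10 meets gear-1 tooth 7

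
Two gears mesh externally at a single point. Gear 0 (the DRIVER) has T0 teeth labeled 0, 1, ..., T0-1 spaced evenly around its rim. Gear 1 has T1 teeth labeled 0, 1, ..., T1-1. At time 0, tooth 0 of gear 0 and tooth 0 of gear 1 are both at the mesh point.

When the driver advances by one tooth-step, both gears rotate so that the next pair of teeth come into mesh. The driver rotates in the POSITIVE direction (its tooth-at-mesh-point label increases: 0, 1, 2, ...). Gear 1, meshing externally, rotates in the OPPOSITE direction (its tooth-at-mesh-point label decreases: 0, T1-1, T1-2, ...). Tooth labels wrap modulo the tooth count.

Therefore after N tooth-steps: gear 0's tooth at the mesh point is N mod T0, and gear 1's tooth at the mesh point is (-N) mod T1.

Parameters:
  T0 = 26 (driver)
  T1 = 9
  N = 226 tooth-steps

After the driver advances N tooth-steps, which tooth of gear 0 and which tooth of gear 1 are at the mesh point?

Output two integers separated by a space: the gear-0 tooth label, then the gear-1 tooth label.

Answer: 18 8

Derivation:
Gear 0 (driver, T0=26): tooth at mesh = N mod T0
  226 = 8 * 26 + 18, so 226 mod 26 = 18
  gear 0 tooth = 18
Gear 1 (driven, T1=9): tooth at mesh = (-N) mod T1
  226 = 25 * 9 + 1, so 226 mod 9 = 1
  (-226) mod 9 = (-1) mod 9 = 9 - 1 = 8
Mesh after 226 steps: gear-0 tooth 18 meets gear-1 tooth 8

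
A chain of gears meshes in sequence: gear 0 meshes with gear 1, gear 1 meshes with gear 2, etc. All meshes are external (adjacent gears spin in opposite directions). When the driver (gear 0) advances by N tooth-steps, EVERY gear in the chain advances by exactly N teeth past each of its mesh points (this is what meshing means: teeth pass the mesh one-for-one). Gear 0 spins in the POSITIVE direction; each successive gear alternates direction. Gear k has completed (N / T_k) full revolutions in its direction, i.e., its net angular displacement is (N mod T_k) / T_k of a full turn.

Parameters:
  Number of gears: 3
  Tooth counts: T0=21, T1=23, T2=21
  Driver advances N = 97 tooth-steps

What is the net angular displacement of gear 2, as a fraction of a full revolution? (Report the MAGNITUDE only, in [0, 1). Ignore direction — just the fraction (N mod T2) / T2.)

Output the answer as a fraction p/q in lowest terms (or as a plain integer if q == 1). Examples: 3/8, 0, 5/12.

Answer: 13/21

Derivation:
Chain of 3 gears, tooth counts: [21, 23, 21]
  gear 0: T0=21, direction=positive, advance = 97 mod 21 = 13 teeth = 13/21 turn
  gear 1: T1=23, direction=negative, advance = 97 mod 23 = 5 teeth = 5/23 turn
  gear 2: T2=21, direction=positive, advance = 97 mod 21 = 13 teeth = 13/21 turn
Gear 2: 97 mod 21 = 13
Fraction = 13 / 21 = 13/21 (gcd(13,21)=1) = 13/21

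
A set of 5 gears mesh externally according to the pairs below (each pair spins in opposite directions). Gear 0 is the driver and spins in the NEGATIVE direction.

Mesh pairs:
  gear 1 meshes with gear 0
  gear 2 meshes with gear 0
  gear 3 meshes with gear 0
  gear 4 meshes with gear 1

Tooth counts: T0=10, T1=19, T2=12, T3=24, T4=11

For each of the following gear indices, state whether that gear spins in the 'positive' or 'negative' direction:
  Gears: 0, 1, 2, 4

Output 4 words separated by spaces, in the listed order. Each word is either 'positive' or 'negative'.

Gear 0 (driver): negative (depth 0)
  gear 1: meshes with gear 0 -> depth 1 -> positive (opposite of gear 0)
  gear 2: meshes with gear 0 -> depth 1 -> positive (opposite of gear 0)
  gear 3: meshes with gear 0 -> depth 1 -> positive (opposite of gear 0)
  gear 4: meshes with gear 1 -> depth 2 -> negative (opposite of gear 1)
Queried indices 0, 1, 2, 4 -> negative, positive, positive, negative

Answer: negative positive positive negative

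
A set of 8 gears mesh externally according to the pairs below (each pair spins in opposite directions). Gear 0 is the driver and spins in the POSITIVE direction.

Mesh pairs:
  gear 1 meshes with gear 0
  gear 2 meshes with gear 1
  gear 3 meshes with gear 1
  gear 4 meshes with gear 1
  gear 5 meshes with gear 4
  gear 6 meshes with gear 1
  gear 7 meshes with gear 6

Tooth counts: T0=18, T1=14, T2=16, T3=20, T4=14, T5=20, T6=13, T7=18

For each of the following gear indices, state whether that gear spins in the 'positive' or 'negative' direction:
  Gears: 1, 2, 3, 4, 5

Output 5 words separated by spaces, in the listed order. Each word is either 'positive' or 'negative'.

Gear 0 (driver): positive (depth 0)
  gear 1: meshes with gear 0 -> depth 1 -> negative (opposite of gear 0)
  gear 2: meshes with gear 1 -> depth 2 -> positive (opposite of gear 1)
  gear 3: meshes with gear 1 -> depth 2 -> positive (opposite of gear 1)
  gear 4: meshes with gear 1 -> depth 2 -> positive (opposite of gear 1)
  gear 5: meshes with gear 4 -> depth 3 -> negative (opposite of gear 4)
  gear 6: meshes with gear 1 -> depth 2 -> positive (opposite of gear 1)
  gear 7: meshes with gear 6 -> depth 3 -> negative (opposite of gear 6)
Queried indices 1, 2, 3, 4, 5 -> negative, positive, positive, positive, negative

Answer: negative positive positive positive negative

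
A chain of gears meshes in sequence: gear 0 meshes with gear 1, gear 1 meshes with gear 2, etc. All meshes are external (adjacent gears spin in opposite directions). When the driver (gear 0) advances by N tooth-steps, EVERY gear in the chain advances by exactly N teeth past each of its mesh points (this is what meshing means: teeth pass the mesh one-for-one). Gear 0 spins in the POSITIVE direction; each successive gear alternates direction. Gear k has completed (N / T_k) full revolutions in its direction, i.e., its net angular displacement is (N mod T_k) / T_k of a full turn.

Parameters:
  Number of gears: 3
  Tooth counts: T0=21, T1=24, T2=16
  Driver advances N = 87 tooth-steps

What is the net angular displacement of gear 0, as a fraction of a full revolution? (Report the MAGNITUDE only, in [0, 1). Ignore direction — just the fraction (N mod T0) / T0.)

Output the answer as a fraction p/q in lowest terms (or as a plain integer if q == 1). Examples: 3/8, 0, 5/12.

Chain of 3 gears, tooth counts: [21, 24, 16]
  gear 0: T0=21, direction=positive, advance = 87 mod 21 = 3 teeth = 3/21 turn
  gear 1: T1=24, direction=negative, advance = 87 mod 24 = 15 teeth = 15/24 turn
  gear 2: T2=16, direction=positive, advance = 87 mod 16 = 7 teeth = 7/16 turn
Gear 0: 87 mod 21 = 3
Fraction = 3 / 21 = 1/7 (gcd(3,21)=3) = 1/7

Answer: 1/7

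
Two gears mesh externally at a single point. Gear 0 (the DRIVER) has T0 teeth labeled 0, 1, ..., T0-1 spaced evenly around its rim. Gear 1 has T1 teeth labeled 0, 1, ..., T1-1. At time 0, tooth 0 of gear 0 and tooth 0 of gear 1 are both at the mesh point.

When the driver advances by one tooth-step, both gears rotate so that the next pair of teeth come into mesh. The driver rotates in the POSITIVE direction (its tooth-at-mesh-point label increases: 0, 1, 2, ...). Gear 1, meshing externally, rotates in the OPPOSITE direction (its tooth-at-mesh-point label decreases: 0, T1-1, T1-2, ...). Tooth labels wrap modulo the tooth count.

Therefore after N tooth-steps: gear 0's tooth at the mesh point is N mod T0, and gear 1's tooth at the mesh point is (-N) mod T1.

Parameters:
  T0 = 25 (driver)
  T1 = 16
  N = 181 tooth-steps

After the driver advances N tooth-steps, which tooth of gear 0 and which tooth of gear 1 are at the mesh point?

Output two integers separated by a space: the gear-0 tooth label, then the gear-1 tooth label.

Gear 0 (driver, T0=25): tooth at mesh = N mod T0
  181 = 7 * 25 + 6, so 181 mod 25 = 6
  gear 0 tooth = 6
Gear 1 (driven, T1=16): tooth at mesh = (-N) mod T1
  181 = 11 * 16 + 5, so 181 mod 16 = 5
  (-181) mod 16 = (-5) mod 16 = 16 - 5 = 11
Mesh after 181 steps: gear-0 tooth 6 meets gear-1 tooth 11

Answer: 6 11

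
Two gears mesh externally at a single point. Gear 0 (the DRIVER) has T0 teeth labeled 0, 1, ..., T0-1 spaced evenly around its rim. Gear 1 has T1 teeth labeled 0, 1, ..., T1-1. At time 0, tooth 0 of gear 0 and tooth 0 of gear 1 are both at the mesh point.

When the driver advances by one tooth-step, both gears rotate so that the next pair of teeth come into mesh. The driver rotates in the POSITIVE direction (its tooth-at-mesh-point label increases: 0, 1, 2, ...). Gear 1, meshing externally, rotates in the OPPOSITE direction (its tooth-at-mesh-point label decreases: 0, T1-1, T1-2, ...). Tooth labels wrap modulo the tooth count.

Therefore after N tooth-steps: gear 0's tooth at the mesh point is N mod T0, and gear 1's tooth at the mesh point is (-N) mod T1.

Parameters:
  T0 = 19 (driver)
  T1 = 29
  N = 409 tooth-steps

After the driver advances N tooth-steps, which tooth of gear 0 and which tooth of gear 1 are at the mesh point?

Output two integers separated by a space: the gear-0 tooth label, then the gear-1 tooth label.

Gear 0 (driver, T0=19): tooth at mesh = N mod T0
  409 = 21 * 19 + 10, so 409 mod 19 = 10
  gear 0 tooth = 10
Gear 1 (driven, T1=29): tooth at mesh = (-N) mod T1
  409 = 14 * 29 + 3, so 409 mod 29 = 3
  (-409) mod 29 = (-3) mod 29 = 29 - 3 = 26
Mesh after 409 steps: gear-0 tooth 10 meets gear-1 tooth 26

Answer: 10 26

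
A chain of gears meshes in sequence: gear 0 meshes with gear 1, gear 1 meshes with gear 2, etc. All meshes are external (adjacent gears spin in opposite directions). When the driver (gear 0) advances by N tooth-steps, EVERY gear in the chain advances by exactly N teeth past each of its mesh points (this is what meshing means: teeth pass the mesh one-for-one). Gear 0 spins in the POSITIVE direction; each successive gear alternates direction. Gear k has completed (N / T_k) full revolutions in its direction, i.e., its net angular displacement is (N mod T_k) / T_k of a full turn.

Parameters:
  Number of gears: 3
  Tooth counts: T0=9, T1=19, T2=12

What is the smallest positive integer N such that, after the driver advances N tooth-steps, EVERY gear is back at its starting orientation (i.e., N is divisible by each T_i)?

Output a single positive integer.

Answer: 684

Derivation:
Gear k returns to start when N is a multiple of T_k.
All gears at start simultaneously when N is a common multiple of [9, 19, 12]; the smallest such N is lcm(9, 19, 12).
Start: lcm = T0 = 9
Fold in T1=19: gcd(9, 19) = 1; lcm(9, 19) = 9 * 19 / 1 = 171 / 1 = 171
Fold in T2=12: gcd(171, 12) = 3; lcm(171, 12) = 171 * 12 / 3 = 2052 / 3 = 684
Full cycle length = 684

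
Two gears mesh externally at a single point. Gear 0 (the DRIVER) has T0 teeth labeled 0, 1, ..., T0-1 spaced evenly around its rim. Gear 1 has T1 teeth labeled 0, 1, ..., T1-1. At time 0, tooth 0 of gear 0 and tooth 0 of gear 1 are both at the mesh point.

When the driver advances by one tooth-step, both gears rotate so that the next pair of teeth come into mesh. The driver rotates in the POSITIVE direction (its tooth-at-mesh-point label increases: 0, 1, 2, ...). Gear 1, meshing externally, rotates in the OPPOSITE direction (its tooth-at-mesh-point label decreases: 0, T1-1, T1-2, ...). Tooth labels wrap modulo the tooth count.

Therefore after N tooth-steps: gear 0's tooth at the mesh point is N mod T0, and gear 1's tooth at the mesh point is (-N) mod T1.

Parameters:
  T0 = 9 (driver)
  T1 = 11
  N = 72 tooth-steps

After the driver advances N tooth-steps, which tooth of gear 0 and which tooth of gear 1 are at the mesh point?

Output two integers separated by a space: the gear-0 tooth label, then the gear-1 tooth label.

Gear 0 (driver, T0=9): tooth at mesh = N mod T0
  72 = 8 * 9 + 0, so 72 mod 9 = 0
  gear 0 tooth = 0
Gear 1 (driven, T1=11): tooth at mesh = (-N) mod T1
  72 = 6 * 11 + 6, so 72 mod 11 = 6
  (-72) mod 11 = (-6) mod 11 = 11 - 6 = 5
Mesh after 72 steps: gear-0 tooth 0 meets gear-1 tooth 5

Answer: 0 5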